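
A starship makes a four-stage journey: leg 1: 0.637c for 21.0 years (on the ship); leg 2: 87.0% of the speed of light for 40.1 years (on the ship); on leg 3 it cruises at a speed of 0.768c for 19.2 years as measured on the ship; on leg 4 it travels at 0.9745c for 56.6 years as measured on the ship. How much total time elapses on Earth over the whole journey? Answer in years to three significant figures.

Leg 1: γ = 1/√(1 − 0.637²) = 1/√0.5942 = 1.297; Δt_1 = 1.297 × 21.0 = 27.24 years.
Leg 2: β = 0.870; γ = 1/√(1 − 0.870²) = 1/√0.2431 = 2.028; Δt_2 = 2.028 × 40.1 = 81.33 years.
Leg 3: γ = 1/√(1 − 0.768²) = 1/√0.4102 = 1.561; Δt_3 = 1.561 × 19.2 = 29.98 years.
Leg 4: γ = 1/√(1 − 0.9745²) = 1/√0.05035 = 4.457; Δt_4 = 4.457 × 56.6 = 252.2 years.
Total: 27.24 + 81.33 + 29.98 + 252.2 years.

Δt = 391 years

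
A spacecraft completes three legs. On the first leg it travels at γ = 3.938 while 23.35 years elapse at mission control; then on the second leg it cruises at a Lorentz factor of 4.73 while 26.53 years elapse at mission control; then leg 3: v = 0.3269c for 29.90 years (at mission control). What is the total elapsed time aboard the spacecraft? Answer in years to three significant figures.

Leg 1: γ = 3.938; τ_1 = 23.35/3.938 = 5.929 years.
Leg 2: γ = 4.73; τ_2 = 26.53/4.730 = 5.609 years.
Leg 3: γ = 1/√(1 − 0.3269²) = 1/√0.8931 = 1.058; τ_3 = 29.90/1.058 = 28.26 years.
Total: 5.929 + 5.609 + 28.26 years.

τ = 39.8 years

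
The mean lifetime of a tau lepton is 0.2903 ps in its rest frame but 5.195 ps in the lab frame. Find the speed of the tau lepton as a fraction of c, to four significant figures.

v = 0.9984c

γ = Δt/τ₀ = 5.195/0.2903 = 17.90
β = √(1 − 1/γ²) = √(1 − 0.003123) = √0.9969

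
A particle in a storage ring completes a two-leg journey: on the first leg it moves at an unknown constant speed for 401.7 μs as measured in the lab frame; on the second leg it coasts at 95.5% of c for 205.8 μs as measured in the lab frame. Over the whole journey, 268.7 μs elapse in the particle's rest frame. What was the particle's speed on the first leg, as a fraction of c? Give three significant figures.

Leg 1: speed unknown; τ_1 = 401.7/γ_1.
Leg 2: β = 0.955; γ = 1/√(1 − 0.955²) = 1/√0.08798 = 3.371; τ_2 = 205.8/3.371 = 61.04 μs.
Total proper time: τ_1 + 61.04 = 268.7, so τ_1 = 268.7 − 61.04 = 207.7 μs.
γ_1 = 401.7/207.7 = 1.934; β = √(1 − 1/γ²) = √0.7328.

β = 0.856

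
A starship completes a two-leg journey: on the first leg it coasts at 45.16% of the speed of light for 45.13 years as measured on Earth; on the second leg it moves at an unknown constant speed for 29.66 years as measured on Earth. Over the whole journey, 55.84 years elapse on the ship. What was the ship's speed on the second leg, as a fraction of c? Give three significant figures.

β = 0.851

Leg 1: β = 0.4516; γ = 1/√(1 − 0.4516²) = 1/√0.7961 = 1.121; τ_1 = 45.13/1.121 = 40.27 years.
Leg 2: speed unknown; τ_2 = 29.66/γ_2.
Total proper time: 40.27 + τ_2 = 55.84, so τ_2 = 55.84 − 40.27 = 15.57 years.
γ_2 = 29.66/15.57 = 1.904; β = √(1 − 1/γ²) = √0.7243.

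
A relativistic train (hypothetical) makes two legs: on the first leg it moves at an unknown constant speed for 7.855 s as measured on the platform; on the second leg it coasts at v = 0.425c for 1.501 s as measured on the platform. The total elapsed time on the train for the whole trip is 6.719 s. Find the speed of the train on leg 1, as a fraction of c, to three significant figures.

Leg 1: speed unknown; τ_1 = 7.855/γ_1.
Leg 2: γ = 1/√(1 − 0.425²) = 1/√0.8194 = 1.105; τ_2 = 1.501/1.105 = 1.359 s.
Total proper time: τ_1 + 1.359 = 6.719, so τ_1 = 6.719 − 1.359 = 5.360 s.
γ_1 = 7.855/5.360 = 1.465; β = √(1 − 1/γ²) = √0.5343.

β = 0.731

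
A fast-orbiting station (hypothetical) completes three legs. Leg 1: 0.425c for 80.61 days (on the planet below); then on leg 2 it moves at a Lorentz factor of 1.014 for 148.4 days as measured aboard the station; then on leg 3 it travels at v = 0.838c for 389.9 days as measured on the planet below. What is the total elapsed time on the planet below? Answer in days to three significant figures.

Δt = 621 days

Leg 1: 80.61 days is already measured on the planet below.
Leg 2: γ = 1.014; Δt_2 = 1.014 × 148.4 = 150.5 days.
Leg 3: 389.9 days is already measured on the planet below.
Total: 80.61 + 150.5 + 389.9 days.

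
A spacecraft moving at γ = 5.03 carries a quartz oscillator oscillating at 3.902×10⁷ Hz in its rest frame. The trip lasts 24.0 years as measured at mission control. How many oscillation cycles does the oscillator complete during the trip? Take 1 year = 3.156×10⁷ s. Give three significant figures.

N = 5.88×10¹⁵

γ = 5.03
The oscillator's own cycle count is N = f × τ where τ is the proper time aboard the spacecraft. τ = Δt/γ = 24.0/5.030 = 4.771 years = 1.506×10⁸ s.
N = 3.902×10⁷ × 1.506×10⁸ = 5.876×10¹⁵.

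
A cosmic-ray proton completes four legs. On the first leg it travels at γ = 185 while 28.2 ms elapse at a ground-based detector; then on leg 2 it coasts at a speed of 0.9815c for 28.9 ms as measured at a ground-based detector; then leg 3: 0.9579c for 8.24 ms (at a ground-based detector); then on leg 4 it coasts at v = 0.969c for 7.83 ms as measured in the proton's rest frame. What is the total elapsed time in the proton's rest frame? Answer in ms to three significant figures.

τ = 15.9 ms

Leg 1: γ = 185; τ_1 = 28.2/185.0 = 0.1524 ms.
Leg 2: γ = 1/√(1 − 0.9815²) = 1/√0.03666 = 5.223; τ_2 = 28.9/5.223 = 5.533 ms.
Leg 3: γ = 1/√(1 − 0.9579²) = 1/√0.08243 = 3.483; τ_3 = 8.24/3.483 = 2.366 ms.
Leg 4: 7.83 ms is already measured in the proton's rest frame.
Total: 0.1524 + 5.533 + 2.366 + 7.830 ms.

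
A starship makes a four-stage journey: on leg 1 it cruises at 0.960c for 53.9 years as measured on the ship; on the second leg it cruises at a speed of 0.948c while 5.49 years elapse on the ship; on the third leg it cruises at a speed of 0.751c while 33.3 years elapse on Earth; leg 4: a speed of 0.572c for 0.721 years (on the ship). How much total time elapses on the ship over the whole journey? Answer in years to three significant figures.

τ = 82.1 years

Leg 1: 53.9 years is already measured on the ship.
Leg 2: 5.49 years is already measured on the ship.
Leg 3: γ = 1/√(1 − 0.751²) = 1/√0.4360 = 1.514; τ_3 = 33.3/1.514 = 21.99 years.
Leg 4: 0.721 years is already measured on the ship.
Total: 53.90 + 5.490 + 21.99 + 0.7210 years.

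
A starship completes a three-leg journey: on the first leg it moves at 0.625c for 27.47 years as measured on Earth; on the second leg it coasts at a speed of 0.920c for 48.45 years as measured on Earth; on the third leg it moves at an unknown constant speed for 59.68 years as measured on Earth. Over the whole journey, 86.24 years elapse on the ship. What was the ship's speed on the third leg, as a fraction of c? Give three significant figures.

Leg 1: γ = 1/√(1 − 0.625²) = 1/√0.6094 = 1.281; τ_1 = 27.47/1.281 = 21.44 years.
Leg 2: γ = 1/√(1 − 0.920²) = 1/√0.1536 = 2.552; τ_2 = 48.45/2.552 = 18.99 years.
Leg 3: speed unknown; τ_3 = 59.68/γ_3.
Total proper time: 21.44 + 18.99 + τ_3 = 86.24, so τ_3 = 86.24 − 40.43 = 45.81 years.
γ_3 = 59.68/45.81 = 1.303; β = √(1 − 1/γ²) = √0.4109.

β = 0.641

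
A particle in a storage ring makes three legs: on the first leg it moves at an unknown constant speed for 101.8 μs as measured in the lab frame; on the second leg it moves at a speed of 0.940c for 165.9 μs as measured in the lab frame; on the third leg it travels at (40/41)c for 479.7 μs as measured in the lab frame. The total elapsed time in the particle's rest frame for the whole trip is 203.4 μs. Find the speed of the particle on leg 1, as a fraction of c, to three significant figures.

β = 0.913

Leg 1: speed unknown; τ_1 = 101.8/γ_1.
Leg 2: γ = 1/√(1 − 0.940²) = 1/√0.1164 = 2.931; τ_2 = 165.9/2.931 = 56.60 μs.
Leg 3: γ = 1/√(1 − (40/41)²) = 41/9 ≈ 4.556; τ_3 = 479.7/4.556 = 105.3 μs.
Total proper time: τ_1 + 56.60 + 105.3 = 203.4, so τ_1 = 203.4 − 161.9 = 41.50 μs.
γ_1 = 101.8/41.50 = 2.453; β = √(1 − 1/γ²) = √0.8338.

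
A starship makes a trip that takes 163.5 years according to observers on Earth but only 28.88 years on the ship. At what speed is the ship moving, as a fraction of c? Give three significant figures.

β = 0.984

The proper time is measured on the ship (both events occur at the ship's location); Δt is measured on Earth. γ = Δt/τ = 163.5/28.88 = 5.661.
β = √(1 − 1/γ²) = √(1 − 0.03120) = √0.9688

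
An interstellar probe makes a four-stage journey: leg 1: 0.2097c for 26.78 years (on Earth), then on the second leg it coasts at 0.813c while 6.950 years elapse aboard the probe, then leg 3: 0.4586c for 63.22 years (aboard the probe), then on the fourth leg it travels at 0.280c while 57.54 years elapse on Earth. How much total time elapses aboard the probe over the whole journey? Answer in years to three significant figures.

τ = 152 years

Leg 1: γ = 1/√(1 − 0.2097²) = 1/√0.9560 = 1.023; τ_1 = 26.78/1.023 = 26.18 years.
Leg 2: 6.950 years is already measured aboard the probe.
Leg 3: 63.22 years is already measured aboard the probe.
Leg 4: γ = 1/√(1 − 0.280²) = 25/24 ≈ 1.042; τ_4 = 57.54/1.042 = 55.24 years.
Total: 26.18 + 6.950 + 63.22 + 55.24 years.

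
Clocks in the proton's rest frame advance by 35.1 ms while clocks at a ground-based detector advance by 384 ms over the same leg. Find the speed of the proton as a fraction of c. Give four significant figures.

The proper time is measured in the proton's rest frame (both events occur at the proton's location); Δt is measured at a ground-based detector. γ = Δt/τ = 384/35.1 = 10.94.
β = √(1 − 1/γ²) = √(1 − 0.008355) = √0.9916

β = 0.9958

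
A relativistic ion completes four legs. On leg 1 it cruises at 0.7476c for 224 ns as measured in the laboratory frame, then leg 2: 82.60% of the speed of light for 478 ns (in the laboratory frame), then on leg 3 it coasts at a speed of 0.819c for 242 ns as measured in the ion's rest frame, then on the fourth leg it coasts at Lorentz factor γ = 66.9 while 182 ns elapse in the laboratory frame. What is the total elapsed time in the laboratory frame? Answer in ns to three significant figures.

Leg 1: 224 ns is already measured in the laboratory frame.
Leg 2: 478 ns is already measured in the laboratory frame.
Leg 3: γ = 1/√(1 − 0.819²) = 1/√0.3292 = 1.743; Δt_3 = 1.743 × 242 = 421.8 ns.
Leg 4: 182 ns is already measured in the laboratory frame.
Total: 224.0 + 478.0 + 421.8 + 182.0 ns.

Δt = 1310 ns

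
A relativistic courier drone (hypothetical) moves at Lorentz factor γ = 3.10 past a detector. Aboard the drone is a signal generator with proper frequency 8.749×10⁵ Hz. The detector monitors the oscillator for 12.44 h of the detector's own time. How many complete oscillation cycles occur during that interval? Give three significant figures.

N = 1.26×10¹⁰

γ = 3.10
During 12.44 h of lab time, the oscillator's proper time advances by τ = Δt/γ = 12.44/3.100 = 4.013 h = 1.445×10⁴ s.
N = f × τ = 8.749×10⁵ × 1.445×10⁴ = 1.264×10¹⁰.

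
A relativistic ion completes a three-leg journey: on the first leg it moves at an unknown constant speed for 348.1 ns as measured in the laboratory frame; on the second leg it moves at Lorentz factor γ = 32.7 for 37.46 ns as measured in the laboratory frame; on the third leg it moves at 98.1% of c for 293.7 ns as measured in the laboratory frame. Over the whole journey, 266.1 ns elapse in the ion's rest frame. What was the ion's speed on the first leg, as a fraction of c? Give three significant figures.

Leg 1: speed unknown; τ_1 = 348.1/γ_1.
Leg 2: γ = 32.7; τ_2 = 37.46/32.70 = 1.146 ns.
Leg 3: β = 0.981; γ = 1/√(1 − 0.981²) = 1/√0.03764 = 5.154; τ_3 = 293.7/5.154 = 56.98 ns.
Total proper time: τ_1 + 1.146 + 56.98 = 266.1, so τ_1 = 266.1 − 58.13 = 208.0 ns.
γ_1 = 348.1/208.0 = 1.674; β = √(1 − 1/γ²) = √0.6430.

β = 0.802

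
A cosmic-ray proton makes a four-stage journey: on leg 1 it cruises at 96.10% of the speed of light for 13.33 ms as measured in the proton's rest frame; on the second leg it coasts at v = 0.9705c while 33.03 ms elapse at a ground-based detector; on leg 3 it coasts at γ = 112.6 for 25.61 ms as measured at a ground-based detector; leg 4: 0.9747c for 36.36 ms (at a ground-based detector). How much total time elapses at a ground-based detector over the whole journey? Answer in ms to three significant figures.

Leg 1: β = 0.9610; γ = 1/√(1 − 0.9610²) = 1/√0.07648 = 3.616; Δt_1 = 3.616 × 13.33 = 48.20 ms.
Leg 2: 33.03 ms is already measured at a ground-based detector.
Leg 3: 25.61 ms is already measured at a ground-based detector.
Leg 4: 36.36 ms is already measured at a ground-based detector.
Total: 48.20 + 33.03 + 25.61 + 36.36 ms.

Δt = 143 ms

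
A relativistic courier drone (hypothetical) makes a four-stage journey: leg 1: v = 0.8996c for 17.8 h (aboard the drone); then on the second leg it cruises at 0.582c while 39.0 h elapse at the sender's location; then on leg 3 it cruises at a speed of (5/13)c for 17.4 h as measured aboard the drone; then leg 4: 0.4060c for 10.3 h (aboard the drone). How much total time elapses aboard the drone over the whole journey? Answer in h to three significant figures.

Leg 1: 17.8 h is already measured aboard the drone.
Leg 2: γ = 1/√(1 − 0.582²) = 1/√0.6613 = 1.230; τ_2 = 39.0/1.230 = 31.71 h.
Leg 3: 17.4 h is already measured aboard the drone.
Leg 4: 10.3 h is already measured aboard the drone.
Total: 17.80 + 31.71 + 17.40 + 10.30 h.

τ = 77.2 h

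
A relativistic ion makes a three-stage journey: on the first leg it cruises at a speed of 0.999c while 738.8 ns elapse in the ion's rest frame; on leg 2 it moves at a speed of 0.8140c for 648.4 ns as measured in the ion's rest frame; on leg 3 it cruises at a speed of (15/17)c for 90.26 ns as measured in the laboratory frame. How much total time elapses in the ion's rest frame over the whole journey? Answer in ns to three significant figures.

τ = 1430 ns

Leg 1: 738.8 ns is already measured in the ion's rest frame.
Leg 2: 648.4 ns is already measured in the ion's rest frame.
Leg 3: γ = 1/√(1 − (15/17)²) = 17/8 = 2.125; τ_3 = 90.26/2.125 = 42.48 ns.
Total: 738.8 + 648.4 + 42.48 ns.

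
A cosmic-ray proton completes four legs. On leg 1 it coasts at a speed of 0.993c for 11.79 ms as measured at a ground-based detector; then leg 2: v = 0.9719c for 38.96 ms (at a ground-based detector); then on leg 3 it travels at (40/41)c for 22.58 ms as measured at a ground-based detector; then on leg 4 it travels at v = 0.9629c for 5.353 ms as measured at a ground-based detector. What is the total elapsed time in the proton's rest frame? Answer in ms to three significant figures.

τ = 17.0 ms

Leg 1: γ = 1/√(1 − 0.993²) = 1/√0.01395 = 8.466; τ_1 = 11.79/8.466 = 1.393 ms.
Leg 2: γ = 1/√(1 − 0.9719²) = 1/√0.05541 = 4.248; τ_2 = 38.96/4.248 = 9.171 ms.
Leg 3: γ = 1/√(1 − (40/41)²) = 41/9 ≈ 4.556; τ_3 = 22.58/4.556 = 4.957 ms.
Leg 4: γ = 1/√(1 − 0.9629²) = 1/√0.07282 = 3.706; τ_4 = 5.353/3.706 = 1.445 ms.
Total: 1.393 + 9.171 + 4.957 + 1.445 ms.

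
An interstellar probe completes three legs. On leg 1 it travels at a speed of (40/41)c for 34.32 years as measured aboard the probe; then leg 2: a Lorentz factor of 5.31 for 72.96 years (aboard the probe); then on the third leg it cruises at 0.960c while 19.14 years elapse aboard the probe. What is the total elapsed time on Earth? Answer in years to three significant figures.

Δt = 612 years

Leg 1: γ = 1/√(1 − (40/41)²) = 41/9 ≈ 4.556; Δt_1 = 4.556 × 34.32 = 156.3 years.
Leg 2: γ = 5.31; Δt_2 = 5.310 × 72.96 = 387.4 years.
Leg 3: γ = 1/√(1 − 0.960²) = 25/7 ≈ 3.571; Δt_3 = 3.571 × 19.14 = 68.36 years.
Total: 156.3 + 387.4 + 68.36 years.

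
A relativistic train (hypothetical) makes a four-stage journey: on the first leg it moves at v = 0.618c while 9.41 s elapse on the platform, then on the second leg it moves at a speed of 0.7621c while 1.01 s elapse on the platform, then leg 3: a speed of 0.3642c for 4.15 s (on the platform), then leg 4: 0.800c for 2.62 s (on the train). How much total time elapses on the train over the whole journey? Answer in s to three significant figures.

Leg 1: γ = 1/√(1 − 0.618²) = 1/√0.6181 = 1.272; τ_1 = 9.41/1.272 = 7.398 s.
Leg 2: γ = 1/√(1 − 0.7621²) = 1/√0.4192 = 1.544; τ_2 = 1.01/1.544 = 0.6539 s.
Leg 3: γ = 1/√(1 − 0.3642²) = 1/√0.8674 = 1.074; τ_3 = 4.15/1.074 = 3.865 s.
Leg 4: 2.62 s is already measured on the train.
Total: 7.398 + 0.6539 + 3.865 + 2.620 s.

τ = 14.5 s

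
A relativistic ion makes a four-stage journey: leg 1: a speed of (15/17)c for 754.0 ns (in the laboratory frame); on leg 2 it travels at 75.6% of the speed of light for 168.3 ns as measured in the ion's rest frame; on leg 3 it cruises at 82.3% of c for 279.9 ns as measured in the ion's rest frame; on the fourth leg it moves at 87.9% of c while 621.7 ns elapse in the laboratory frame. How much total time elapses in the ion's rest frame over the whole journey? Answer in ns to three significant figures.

Leg 1: γ = 1/√(1 − (15/17)²) = 17/8 = 2.125; τ_1 = 754.0/2.125 = 354.8 ns.
Leg 2: 168.3 ns is already measured in the ion's rest frame.
Leg 3: 279.9 ns is already measured in the ion's rest frame.
Leg 4: β = 0.879; γ = 1/√(1 − 0.879²) = 1/√0.2274 = 2.097; τ_4 = 621.7/2.097 = 296.4 ns.
Total: 354.8 + 168.3 + 279.9 + 296.4 ns.

τ = 1100 ns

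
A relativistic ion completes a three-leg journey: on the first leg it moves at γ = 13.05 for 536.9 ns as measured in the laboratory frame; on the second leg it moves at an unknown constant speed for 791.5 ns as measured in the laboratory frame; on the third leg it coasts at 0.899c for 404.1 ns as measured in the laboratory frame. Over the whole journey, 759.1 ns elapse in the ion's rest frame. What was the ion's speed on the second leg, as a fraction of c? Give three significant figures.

β = 0.730

Leg 1: γ = 13.05; τ_1 = 536.9/13.05 = 41.14 ns.
Leg 2: speed unknown; τ_2 = 791.5/γ_2.
Leg 3: γ = 1/√(1 − 0.899²) = 1/√0.1918 = 2.283; τ_3 = 404.1/2.283 = 177.0 ns.
Total proper time: 41.14 + τ_2 + 177.0 = 759.1, so τ_2 = 759.1 − 218.1 = 541.0 ns.
γ_2 = 791.5/541.0 = 1.463; β = √(1 − 1/γ²) = √0.5328.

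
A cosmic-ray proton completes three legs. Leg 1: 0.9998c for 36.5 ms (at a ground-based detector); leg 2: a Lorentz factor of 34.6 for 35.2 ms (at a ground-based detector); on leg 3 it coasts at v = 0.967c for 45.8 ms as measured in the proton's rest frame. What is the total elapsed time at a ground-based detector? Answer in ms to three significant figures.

Leg 1: 36.5 ms is already measured at a ground-based detector.
Leg 2: 35.2 ms is already measured at a ground-based detector.
Leg 3: γ = 1/√(1 − 0.967²) = 1/√0.06491 = 3.925; Δt_3 = 3.925 × 45.8 = 179.8 ms.
Total: 36.50 + 35.20 + 179.8 ms.

Δt = 251 ms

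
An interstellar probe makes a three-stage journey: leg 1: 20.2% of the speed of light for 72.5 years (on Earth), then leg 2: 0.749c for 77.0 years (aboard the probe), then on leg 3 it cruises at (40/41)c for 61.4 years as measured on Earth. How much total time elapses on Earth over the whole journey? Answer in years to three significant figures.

Leg 1: 72.5 years is already measured on Earth.
Leg 2: γ = 1/√(1 − 0.749²) = 1/√0.4390 = 1.509; Δt_2 = 1.509 × 77.0 = 116.2 years.
Leg 3: 61.4 years is already measured on Earth.
Total: 72.50 + 116.2 + 61.40 years.

Δt = 250 years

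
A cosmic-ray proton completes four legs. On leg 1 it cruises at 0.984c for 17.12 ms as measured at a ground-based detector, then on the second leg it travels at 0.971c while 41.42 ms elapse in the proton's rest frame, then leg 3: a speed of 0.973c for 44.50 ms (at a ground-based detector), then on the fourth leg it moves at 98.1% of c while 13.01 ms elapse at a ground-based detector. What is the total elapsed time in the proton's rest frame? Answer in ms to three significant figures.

τ = 57.3 ms

Leg 1: γ = 1/√(1 − 0.984²) = 1/√0.03174 = 5.613; τ_1 = 17.12/5.613 = 3.050 ms.
Leg 2: 41.42 ms is already measured in the proton's rest frame.
Leg 3: γ = 1/√(1 − 0.973²) = 1/√0.05327 = 4.333; τ_3 = 44.50/4.333 = 10.27 ms.
Leg 4: β = 0.981; γ = 1/√(1 − 0.981²) = 1/√0.03764 = 5.154; τ_4 = 13.01/5.154 = 2.524 ms.
Total: 3.050 + 41.42 + 10.27 + 2.524 ms.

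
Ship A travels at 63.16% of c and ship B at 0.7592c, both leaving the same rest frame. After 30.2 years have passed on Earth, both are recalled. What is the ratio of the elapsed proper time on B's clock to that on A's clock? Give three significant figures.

τ_B/τ_A = 0.839

A: β = 0.6316; γ = 1/√(1 − 0.6316²) = 1/√0.6011 = 1.290. B: γ = 1/√(1 − 0.7592²) = 1/√0.4236 = 1.536.
τ_A/τ_B = γ_B/γ_A = 1.536/1.290 = 1.191, so τ_B/τ_A = 0.8395.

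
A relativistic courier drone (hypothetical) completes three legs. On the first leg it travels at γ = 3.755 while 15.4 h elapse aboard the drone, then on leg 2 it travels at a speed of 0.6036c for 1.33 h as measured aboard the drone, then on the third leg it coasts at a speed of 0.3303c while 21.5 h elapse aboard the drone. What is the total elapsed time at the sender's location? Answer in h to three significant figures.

Δt = 82.3 h

Leg 1: γ = 3.755; Δt_1 = 3.755 × 15.4 = 57.83 h.
Leg 2: γ = 1/√(1 − 0.6036²) = 1/√0.6357 = 1.254; Δt_2 = 1.254 × 1.33 = 1.668 h.
Leg 3: γ = 1/√(1 − 0.3303²) = 1/√0.8909 = 1.059; Δt_3 = 1.059 × 21.5 = 22.78 h.
Total: 57.83 + 1.668 + 22.78 h.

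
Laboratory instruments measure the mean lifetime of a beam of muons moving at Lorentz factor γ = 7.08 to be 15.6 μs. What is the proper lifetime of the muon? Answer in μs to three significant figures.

γ = 7.08
The lab-frame lifetime is the dilated interval; the proper lifetime is τ₀ = Δt/γ = 15.6/7.080 μs.

τ₀ = 2.20 μs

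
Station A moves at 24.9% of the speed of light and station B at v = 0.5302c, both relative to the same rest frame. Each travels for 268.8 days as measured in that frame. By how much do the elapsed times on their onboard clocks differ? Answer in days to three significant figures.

A: β = 0.249; γ = 1/√(1 − 0.249²) = 1/√0.9380 = 1.033; τ_A = 268.8/1.033 = 260.3 days.
B: γ = 1/√(1 − 0.5302²) = 1/√0.7189 = 1.179; τ_B = 268.8/1.179 = 227.9 days.

|τ_A − τ_B| = 32.4 days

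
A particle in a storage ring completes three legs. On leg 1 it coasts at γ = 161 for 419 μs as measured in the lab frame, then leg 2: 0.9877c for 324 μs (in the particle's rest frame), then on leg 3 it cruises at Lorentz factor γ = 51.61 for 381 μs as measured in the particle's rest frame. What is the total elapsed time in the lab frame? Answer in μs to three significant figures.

Δt = 2.22×10⁴ μs

Leg 1: 419 μs is already measured in the lab frame.
Leg 2: γ = 1/√(1 − 0.9877²) = 1/√0.02445 = 6.395; Δt_2 = 6.395 × 324 = 2072 μs.
Leg 3: γ = 51.61; Δt_3 = 51.61 × 381 = 1.966×10⁴ μs.
Total: 419.0 + 2072 + 1.966×10⁴ μs.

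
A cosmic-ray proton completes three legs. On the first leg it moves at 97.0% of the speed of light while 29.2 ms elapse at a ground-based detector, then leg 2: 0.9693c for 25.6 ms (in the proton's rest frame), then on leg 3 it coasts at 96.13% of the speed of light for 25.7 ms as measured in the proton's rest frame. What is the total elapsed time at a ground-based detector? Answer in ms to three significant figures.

Leg 1: 29.2 ms is already measured at a ground-based detector.
Leg 2: γ = 1/√(1 − 0.9693²) = 1/√0.06046 = 4.067; Δt_2 = 4.067 × 25.6 = 104.1 ms.
Leg 3: β = 0.9613; γ = 1/√(1 − 0.9613²) = 1/√0.07590 = 3.630; Δt_3 = 3.630 × 25.7 = 93.28 ms.
Total: 29.20 + 104.1 + 93.28 ms.

Δt = 227 ms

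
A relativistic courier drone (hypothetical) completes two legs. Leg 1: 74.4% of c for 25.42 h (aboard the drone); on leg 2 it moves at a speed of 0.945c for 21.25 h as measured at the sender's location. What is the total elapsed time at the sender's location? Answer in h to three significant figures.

Leg 1: β = 0.744; γ = 1/√(1 − 0.744²) = 1/√0.4465 = 1.497; Δt_1 = 1.497 × 25.42 = 38.04 h.
Leg 2: 21.25 h is already measured at the sender's location.
Total: 38.04 + 21.25 h.

Δt = 59.3 h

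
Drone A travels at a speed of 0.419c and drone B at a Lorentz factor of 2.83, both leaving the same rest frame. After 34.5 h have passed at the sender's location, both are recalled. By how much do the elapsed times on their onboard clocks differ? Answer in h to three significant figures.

|τ_A − τ_B| = 19.1 h

A: γ = 1/√(1 − 0.419²) = 1/√0.8244 = 1.101; τ_A = 34.5/1.101 = 31.33 h.
B: γ = 2.83; τ_B = 34.5/2.830 = 12.19 h.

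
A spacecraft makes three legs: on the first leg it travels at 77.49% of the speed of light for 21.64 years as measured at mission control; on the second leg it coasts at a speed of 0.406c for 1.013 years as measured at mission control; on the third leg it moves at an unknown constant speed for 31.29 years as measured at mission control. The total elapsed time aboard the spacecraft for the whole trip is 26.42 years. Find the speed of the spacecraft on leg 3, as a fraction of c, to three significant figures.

Leg 1: β = 0.7749; γ = 1/√(1 − 0.7749²) = 1/√0.3995 = 1.582; τ_1 = 21.64/1.582 = 13.68 years.
Leg 2: γ = 1/√(1 − 0.406²) = 1/√0.8352 = 1.094; τ_2 = 1.013/1.094 = 0.9258 years.
Leg 3: speed unknown; τ_3 = 31.29/γ_3.
Total proper time: 13.68 + 0.9258 + τ_3 = 26.42, so τ_3 = 26.42 − 14.60 = 11.82 years.
γ_3 = 31.29/11.82 = 2.648; β = √(1 − 1/γ²) = √0.8574.

β = 0.926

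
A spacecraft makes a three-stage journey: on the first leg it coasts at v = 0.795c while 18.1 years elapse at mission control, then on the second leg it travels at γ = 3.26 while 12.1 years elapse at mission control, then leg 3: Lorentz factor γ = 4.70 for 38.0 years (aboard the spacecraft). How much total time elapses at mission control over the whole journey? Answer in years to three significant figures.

Δt = 209 years

Leg 1: 18.1 years is already measured at mission control.
Leg 2: 12.1 years is already measured at mission control.
Leg 3: γ = 4.70; Δt_3 = 4.700 × 38.0 = 178.6 years.
Total: 18.10 + 12.10 + 178.6 years.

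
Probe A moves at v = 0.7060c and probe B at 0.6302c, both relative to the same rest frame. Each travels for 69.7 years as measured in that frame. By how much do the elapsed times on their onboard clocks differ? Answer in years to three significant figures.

A: γ = 1/√(1 − 0.7060²) = 1/√0.5016 = 1.412; τ_A = 69.7/1.412 = 49.36 years.
B: γ = 1/√(1 − 0.6302²) = 1/√0.6028 = 1.288; τ_B = 69.7/1.288 = 54.12 years.

|τ_A − τ_B| = 4.76 years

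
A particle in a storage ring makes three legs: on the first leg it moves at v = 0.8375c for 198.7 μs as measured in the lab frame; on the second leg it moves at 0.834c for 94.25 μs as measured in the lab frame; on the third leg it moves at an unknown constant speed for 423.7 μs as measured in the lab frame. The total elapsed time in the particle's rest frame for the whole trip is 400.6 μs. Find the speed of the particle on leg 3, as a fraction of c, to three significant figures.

Leg 1: γ = 1/√(1 − 0.8375²) = 1/√0.2986 = 1.830; τ_1 = 198.7/1.830 = 108.6 μs.
Leg 2: γ = 1/√(1 − 0.834²) = 1/√0.3044 = 1.812; τ_2 = 94.25/1.812 = 52.00 μs.
Leg 3: speed unknown; τ_3 = 423.7/γ_3.
Total proper time: 108.6 + 52.00 + τ_3 = 400.6, so τ_3 = 400.6 − 160.6 = 240.0 μs.
γ_3 = 423.7/240.0 = 1.765; β = √(1 − 1/γ²) = √0.6791.

β = 0.824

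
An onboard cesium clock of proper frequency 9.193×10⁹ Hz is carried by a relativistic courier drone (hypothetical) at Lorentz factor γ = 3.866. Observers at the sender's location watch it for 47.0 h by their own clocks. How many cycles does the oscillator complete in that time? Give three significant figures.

γ = 3.866
During 47.0 h of lab time, the oscillator's proper time advances by τ = Δt/γ = 47.0/3.866 = 12.16 h = 4.377×10⁴ s.
N = f × τ = 9.193×10⁹ × 4.377×10⁴ = 4.023×10¹⁴.

N = 4.02×10¹⁴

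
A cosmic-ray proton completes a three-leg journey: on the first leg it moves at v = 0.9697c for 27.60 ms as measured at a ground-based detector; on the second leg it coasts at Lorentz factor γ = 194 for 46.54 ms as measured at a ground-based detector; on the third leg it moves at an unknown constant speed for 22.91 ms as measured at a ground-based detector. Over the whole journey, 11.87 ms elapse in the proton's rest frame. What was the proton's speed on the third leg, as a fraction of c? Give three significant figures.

β = 0.977

Leg 1: γ = 1/√(1 − 0.9697²) = 1/√0.05968 = 4.093; τ_1 = 27.60/4.093 = 6.743 ms.
Leg 2: γ = 194; τ_2 = 46.54/194.0 = 0.2399 ms.
Leg 3: speed unknown; τ_3 = 22.91/γ_3.
Total proper time: 6.743 + 0.2399 + τ_3 = 11.87, so τ_3 = 11.87 − 6.983 = 4.887 ms.
γ_3 = 22.91/4.887 = 4.688; β = √(1 − 1/γ²) = √0.9545.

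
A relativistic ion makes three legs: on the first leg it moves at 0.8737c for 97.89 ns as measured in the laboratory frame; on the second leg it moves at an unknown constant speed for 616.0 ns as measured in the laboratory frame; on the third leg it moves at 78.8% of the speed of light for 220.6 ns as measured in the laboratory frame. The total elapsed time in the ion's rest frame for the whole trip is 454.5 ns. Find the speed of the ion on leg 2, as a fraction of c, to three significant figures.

Leg 1: γ = 1/√(1 − 0.8737²) = 1/√0.2366 = 2.056; τ_1 = 97.89/2.056 = 47.62 ns.
Leg 2: speed unknown; τ_2 = 616.0/γ_2.
Leg 3: β = 0.788; γ = 1/√(1 − 0.788²) = 1/√0.3791 = 1.624; τ_3 = 220.6/1.624 = 135.8 ns.
Total proper time: 47.62 + τ_2 + 135.8 = 454.5, so τ_2 = 454.5 − 183.4 = 271.1 ns.
γ_2 = 616.0/271.1 = 2.273; β = √(1 − 1/γ²) = √0.8064.

β = 0.898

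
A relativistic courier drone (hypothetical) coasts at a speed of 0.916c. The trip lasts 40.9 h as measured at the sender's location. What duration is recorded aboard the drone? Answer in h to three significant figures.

γ = 1/√(1 − 0.916²) = 1/√0.1609 = 2.493
The interval measured at the sender's location is the dilated one; the clock aboard the drone measures the proper time τ = Δt/γ = 40.9/2.493 h.

τ = 16.4 h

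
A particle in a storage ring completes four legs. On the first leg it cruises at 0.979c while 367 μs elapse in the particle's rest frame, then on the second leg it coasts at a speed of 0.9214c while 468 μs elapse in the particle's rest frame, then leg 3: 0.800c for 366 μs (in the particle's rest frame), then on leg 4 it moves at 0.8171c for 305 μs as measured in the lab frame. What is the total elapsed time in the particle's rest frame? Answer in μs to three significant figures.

τ = 1380 μs

Leg 1: 367 μs is already measured in the particle's rest frame.
Leg 2: 468 μs is already measured in the particle's rest frame.
Leg 3: 366 μs is already measured in the particle's rest frame.
Leg 4: γ = 1/√(1 − 0.8171²) = 1/√0.3323 = 1.735; τ_4 = 305/1.735 = 175.8 μs.
Total: 367.0 + 468.0 + 366.0 + 175.8 μs.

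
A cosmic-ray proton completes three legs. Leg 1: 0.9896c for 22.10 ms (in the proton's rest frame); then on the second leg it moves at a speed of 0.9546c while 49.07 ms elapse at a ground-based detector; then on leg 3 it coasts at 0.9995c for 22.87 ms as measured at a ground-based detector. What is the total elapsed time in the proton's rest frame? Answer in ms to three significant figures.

Leg 1: 22.10 ms is already measured in the proton's rest frame.
Leg 2: γ = 1/√(1 − 0.9546²) = 1/√0.08874 = 3.357; τ_2 = 49.07/3.357 = 14.62 ms.
Leg 3: γ = 1/√(1 − 0.9995²) = 1/√9.997×10⁻⁴ = 31.63; τ_3 = 22.87/31.63 = 0.7231 ms.
Total: 22.10 + 14.62 + 0.7231 ms.

τ = 37.4 ms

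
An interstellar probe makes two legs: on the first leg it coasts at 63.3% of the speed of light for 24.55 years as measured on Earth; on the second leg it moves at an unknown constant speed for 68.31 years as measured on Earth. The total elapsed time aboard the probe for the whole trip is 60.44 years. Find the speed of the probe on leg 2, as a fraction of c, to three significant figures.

β = 0.795

Leg 1: β = 0.633; γ = 1/√(1 − 0.633²) = 1/√0.5993 = 1.292; τ_1 = 24.55/1.292 = 19.01 years.
Leg 2: speed unknown; τ_2 = 68.31/γ_2.
Total proper time: 19.01 + τ_2 = 60.44, so τ_2 = 60.44 − 19.01 = 41.43 years.
γ_2 = 68.31/41.43 = 1.649; β = √(1 − 1/γ²) = √0.6321.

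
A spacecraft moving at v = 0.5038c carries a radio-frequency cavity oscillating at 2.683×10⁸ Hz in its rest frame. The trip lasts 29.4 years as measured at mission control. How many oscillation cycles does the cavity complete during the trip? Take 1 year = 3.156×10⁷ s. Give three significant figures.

N = 2.15×10¹⁷

γ = 1/√(1 − 0.5038²) = 1/√0.7462 = 1.158
The oscillator's own cycle count is N = f × τ where τ is the proper time aboard the spacecraft. τ = Δt/γ = 29.4/1.158 = 25.40 years = 8.015×10⁸ s.
N = 2.683×10⁸ × 8.015×10⁸ = 2.150×10¹⁷.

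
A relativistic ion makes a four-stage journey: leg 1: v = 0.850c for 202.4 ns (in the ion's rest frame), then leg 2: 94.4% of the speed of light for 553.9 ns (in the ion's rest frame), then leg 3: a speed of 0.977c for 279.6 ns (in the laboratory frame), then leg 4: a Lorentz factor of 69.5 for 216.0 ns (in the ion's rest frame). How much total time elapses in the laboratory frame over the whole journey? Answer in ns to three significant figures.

Leg 1: γ = 1/√(1 − 0.850²) = 1/√0.2775 = 1.898; Δt_1 = 1.898 × 202.4 = 384.2 ns.
Leg 2: β = 0.944; γ = 1/√(1 − 0.944²) = 1/√0.1089 = 3.031; Δt_2 = 3.031 × 553.9 = 1679 ns.
Leg 3: 279.6 ns is already measured in the laboratory frame.
Leg 4: γ = 69.5; Δt_4 = 69.50 × 216.0 = 1.501×10⁴ ns.
Total: 384.2 + 1679 + 279.6 + 1.501×10⁴ ns.

Δt = 1.74×10⁴ ns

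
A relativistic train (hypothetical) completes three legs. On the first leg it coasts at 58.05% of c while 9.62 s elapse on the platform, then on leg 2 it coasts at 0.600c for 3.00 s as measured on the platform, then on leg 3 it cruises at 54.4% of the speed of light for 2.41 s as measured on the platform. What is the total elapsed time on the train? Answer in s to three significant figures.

Leg 1: β = 0.5805; γ = 1/√(1 − 0.5805²) = 1/√0.6630 = 1.228; τ_1 = 9.62/1.228 = 7.833 s.
Leg 2: γ = 1/√(1 − 0.600²) = 5/4 = 1.250; τ_2 = 3.00/1.250 = 2.400 s.
Leg 3: β = 0.544; γ = 1/√(1 − 0.544²) = 1/√0.7041 = 1.192; τ_3 = 2.41/1.192 = 2.022 s.
Total: 7.833 + 2.400 + 2.022 s.

τ = 12.3 s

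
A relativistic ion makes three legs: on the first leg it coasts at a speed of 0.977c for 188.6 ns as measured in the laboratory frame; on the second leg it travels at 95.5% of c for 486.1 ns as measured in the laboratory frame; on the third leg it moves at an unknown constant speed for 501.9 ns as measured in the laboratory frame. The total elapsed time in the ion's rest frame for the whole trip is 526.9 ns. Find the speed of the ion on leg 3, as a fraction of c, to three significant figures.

Leg 1: γ = 1/√(1 − 0.977²) = 1/√0.04547 = 4.690; τ_1 = 188.6/4.690 = 40.22 ns.
Leg 2: β = 0.955; γ = 1/√(1 − 0.955²) = 1/√0.08798 = 3.371; τ_2 = 486.1/3.371 = 144.2 ns.
Leg 3: speed unknown; τ_3 = 501.9/γ_3.
Total proper time: 40.22 + 144.2 + τ_3 = 526.9, so τ_3 = 526.9 − 184.4 = 342.5 ns.
γ_3 = 501.9/342.5 = 1.465; β = √(1 − 1/γ²) = √0.5343.

β = 0.731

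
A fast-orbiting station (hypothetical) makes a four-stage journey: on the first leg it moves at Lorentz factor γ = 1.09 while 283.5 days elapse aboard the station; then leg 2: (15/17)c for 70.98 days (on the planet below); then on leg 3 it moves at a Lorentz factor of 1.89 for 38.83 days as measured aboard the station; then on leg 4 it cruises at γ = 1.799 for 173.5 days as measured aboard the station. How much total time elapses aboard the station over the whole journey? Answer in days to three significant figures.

Leg 1: 283.5 days is already measured aboard the station.
Leg 2: γ = 1/√(1 − (15/17)²) = 17/8 = 2.125; τ_2 = 70.98/2.125 = 33.40 days.
Leg 3: 38.83 days is already measured aboard the station.
Leg 4: 173.5 days is already measured aboard the station.
Total: 283.5 + 33.40 + 38.83 + 173.5 days.

τ = 529 days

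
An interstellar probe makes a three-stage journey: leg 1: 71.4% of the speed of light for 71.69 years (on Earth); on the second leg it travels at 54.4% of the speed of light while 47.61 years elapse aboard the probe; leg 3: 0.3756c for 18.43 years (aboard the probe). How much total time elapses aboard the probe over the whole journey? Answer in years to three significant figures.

Leg 1: β = 0.714; γ = 1/√(1 − 0.714²) = 1/√0.4902 = 1.428; τ_1 = 71.69/1.428 = 50.19 years.
Leg 2: 47.61 years is already measured aboard the probe.
Leg 3: 18.43 years is already measured aboard the probe.
Total: 50.19 + 47.61 + 18.43 years.

τ = 116 years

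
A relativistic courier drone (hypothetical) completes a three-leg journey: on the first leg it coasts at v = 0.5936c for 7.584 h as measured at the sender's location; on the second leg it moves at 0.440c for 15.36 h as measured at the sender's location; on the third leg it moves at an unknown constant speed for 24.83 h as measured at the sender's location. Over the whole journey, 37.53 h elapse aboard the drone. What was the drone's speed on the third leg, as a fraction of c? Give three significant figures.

β = 0.704

Leg 1: γ = 1/√(1 − 0.5936²) = 1/√0.6476 = 1.243; τ_1 = 7.584/1.243 = 6.103 h.
Leg 2: γ = 1/√(1 − 0.440²) = 1/√0.8064 = 1.114; τ_2 = 15.36/1.114 = 13.79 h.
Leg 3: speed unknown; τ_3 = 24.83/γ_3.
Total proper time: 6.103 + 13.79 + τ_3 = 37.53, so τ_3 = 37.53 − 19.90 = 17.63 h.
γ_3 = 24.83/17.63 = 1.408; β = √(1 − 1/γ²) = √0.4957.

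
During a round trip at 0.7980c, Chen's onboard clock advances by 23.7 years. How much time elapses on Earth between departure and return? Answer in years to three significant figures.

γ = 1/√(1 − 0.7980²) = 1/√0.3632 = 1.659
Earth-frame duration is the dilated interval: Δt = γτ = 1.659 × 23.7 years.

Δt = 39.3 years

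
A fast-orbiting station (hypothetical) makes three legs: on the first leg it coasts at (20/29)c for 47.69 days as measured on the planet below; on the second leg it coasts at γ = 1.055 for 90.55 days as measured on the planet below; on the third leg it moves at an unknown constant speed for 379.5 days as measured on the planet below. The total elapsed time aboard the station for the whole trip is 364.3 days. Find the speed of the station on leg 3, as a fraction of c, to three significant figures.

Leg 1: γ = 1/√(1 − (20/29)²) = 29/21 ≈ 1.381; τ_1 = 47.69/1.381 = 34.53 days.
Leg 2: γ = 1.055; τ_2 = 90.55/1.055 = 85.83 days.
Leg 3: speed unknown; τ_3 = 379.5/γ_3.
Total proper time: 34.53 + 85.83 + τ_3 = 364.3, so τ_3 = 364.3 − 120.4 = 243.9 days.
γ_3 = 379.5/243.9 = 1.556; β = √(1 − 1/γ²) = √0.5868.

β = 0.766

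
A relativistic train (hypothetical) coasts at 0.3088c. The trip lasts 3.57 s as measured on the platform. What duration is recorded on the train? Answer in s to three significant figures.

τ = 3.40 s

γ = 1/√(1 − 0.3088²) = 1/√0.9046 = 1.051
The interval measured on the platform is the dilated one; the clock on the train measures the proper time τ = Δt/γ = 3.57/1.051 s.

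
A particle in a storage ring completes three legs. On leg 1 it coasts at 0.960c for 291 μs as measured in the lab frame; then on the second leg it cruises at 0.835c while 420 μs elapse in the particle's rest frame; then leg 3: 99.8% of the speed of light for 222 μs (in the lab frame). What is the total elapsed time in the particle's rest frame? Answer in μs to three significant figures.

τ = 516 μs

Leg 1: γ = 1/√(1 − 0.960²) = 25/7 ≈ 3.571; τ_1 = 291/3.571 = 81.48 μs.
Leg 2: 420 μs is already measured in the particle's rest frame.
Leg 3: β = 0.998; γ = 1/√(1 − 0.998²) = 1/√0.003996 = 15.82; τ_3 = 222/15.82 = 14.03 μs.
Total: 81.48 + 420.0 + 14.03 μs.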